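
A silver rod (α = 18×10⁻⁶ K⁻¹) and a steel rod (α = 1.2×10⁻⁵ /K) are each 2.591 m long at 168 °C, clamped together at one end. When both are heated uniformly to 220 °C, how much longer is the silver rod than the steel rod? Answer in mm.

0.808 mm

ΔT = 52 K
silver: ΔL = 18×10⁻⁶ × 2.591 m × 52 = 2.4252×10⁻³ m = 2.4252 mm
steel: ΔL = 1.2×10⁻⁵ × 2.591 m × 52 = 1.6168×10⁻³ m = 1.6168 mm
difference = 2.4252 − 1.6168 = 0.8084 mm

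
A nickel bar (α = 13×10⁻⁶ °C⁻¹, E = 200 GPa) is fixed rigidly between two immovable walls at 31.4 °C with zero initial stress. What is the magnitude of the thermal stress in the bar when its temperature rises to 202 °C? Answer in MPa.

Fully constrained: the free strain ε = αΔT is blocked, so σ = Eε = EαΔT.
|ΔT| = 170.6 K
σ = 200×10⁹ × 13×10⁻⁶ × 170.6 = 4.44×10⁸ Pa

σ = 444 MPa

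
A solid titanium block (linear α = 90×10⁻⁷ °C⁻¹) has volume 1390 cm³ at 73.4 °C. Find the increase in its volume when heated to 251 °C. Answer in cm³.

Isotropic solid: β ≈ 3α = 2.7×10⁻⁵ /K; ΔT = 177.6 K
ΔV = 3αV₀ΔT = 3(90×10⁻⁷)(1390)(177.6) = 6.67 cm³

ΔV = 6.67 cm³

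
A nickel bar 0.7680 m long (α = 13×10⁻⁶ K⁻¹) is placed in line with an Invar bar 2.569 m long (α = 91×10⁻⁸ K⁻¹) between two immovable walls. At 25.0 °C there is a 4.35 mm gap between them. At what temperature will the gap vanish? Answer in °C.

α₁L₁ = 9.984×10⁻⁶ m/K, α₂L₂ = 2.33779×10⁻⁶ m/K → total 1.232179×10⁻⁵ m/K
ΔT = g/(α₁L₁+α₂L₂) = 4.35×10⁻³ / 1.232179×10⁻⁵ = 353.03 K
T = 25.0 + 353.03 = 378.03 °C

T = 378 °C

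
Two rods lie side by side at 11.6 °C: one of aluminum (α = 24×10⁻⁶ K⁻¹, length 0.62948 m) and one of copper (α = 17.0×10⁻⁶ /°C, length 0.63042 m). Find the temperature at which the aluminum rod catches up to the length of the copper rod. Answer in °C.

L₁(1 + α₁ΔT) = L₂(1 + α₂ΔT) ⇒ ΔT = (L₂ − L₁)/(α₁L₁ − α₂L₂)
L₂ − L₁ = 0.63042 − 0.62948 = 9.40×10⁻⁴ m
α₁L₁ − α₂L₂ = 24×10⁻⁶×0.62948 − 17.0×10⁻⁶×0.63042 = 4.39038×10⁻⁶ m/K
ΔT = 9.40×10⁻⁴ / 4.39038×10⁻⁶ = 214.104 K
T = 11.6 + 214.104 = 225.704 °C

T = 225.7 °C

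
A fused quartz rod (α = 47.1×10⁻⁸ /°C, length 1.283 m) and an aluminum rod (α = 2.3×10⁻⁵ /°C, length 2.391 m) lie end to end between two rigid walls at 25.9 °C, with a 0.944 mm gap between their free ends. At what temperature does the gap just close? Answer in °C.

Gap closes when ΔL₁ + ΔL₂ = 0.944 mm = 9.44×10⁻⁴ m
(α₁L₁ + α₂L₂)ΔT = g
α₁L₁ + α₂L₂ = 47.1×10⁻⁸×1.283 + 2.3×10⁻⁵×2.391 = 5.5597293×10⁻⁵ m/K
ΔT = 9.44×10⁻⁴ / 5.5597293×10⁻⁵ = 16.979 K
T = 25.9 + 16.979 = 42.879 °C

T = 42.9 °C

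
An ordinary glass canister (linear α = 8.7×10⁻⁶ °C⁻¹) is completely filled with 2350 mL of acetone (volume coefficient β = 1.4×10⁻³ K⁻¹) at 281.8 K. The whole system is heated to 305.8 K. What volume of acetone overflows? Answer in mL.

The canister also expands: β_container ≈ 3α = 2.61×10⁻⁵ /K
Net overflow = V₀(β_liq − 3α_cont)ΔT
β − 3α = 1.40×10⁻³ − 2.61×10⁻⁵ = 1.3739×10⁻³ /K; ΔT = 24.0 K
ΔV = 2350 × 1.3739×10⁻³ × 24.0 = 77.5 mL

77.5 mL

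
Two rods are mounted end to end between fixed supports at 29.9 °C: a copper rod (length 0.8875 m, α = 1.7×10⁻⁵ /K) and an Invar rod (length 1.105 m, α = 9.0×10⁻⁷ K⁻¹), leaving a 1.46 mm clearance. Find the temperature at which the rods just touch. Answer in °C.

Gap closes when ΔL₁ + ΔL₂ = 1.46 mm = 1.46×10⁻³ m
(α₁L₁ + α₂L₂)ΔT = g
α₁L₁ + α₂L₂ = 1.7×10⁻⁵×0.8875 + 9.0×10⁻⁷×1.105 = 1.6082×10⁻⁵ m/K
ΔT = 1.46×10⁻³ / 1.6082×10⁻⁵ = 90.78 K
T = 29.9 + 90.78 = 120.68 °C

T = 121 °C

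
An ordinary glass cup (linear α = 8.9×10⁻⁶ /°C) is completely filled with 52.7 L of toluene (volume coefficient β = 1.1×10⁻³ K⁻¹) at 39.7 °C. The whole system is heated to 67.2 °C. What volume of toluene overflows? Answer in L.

1.56 L

The cup also expands: β_container ≈ 3α = 2.67×10⁻⁵ /K
Net overflow = V₀(β_liq − 3α_cont)ΔT
β − 3α = 1.10×10⁻³ − 2.67×10⁻⁵ = 1.0733×10⁻³ /K; ΔT = 27.5 K
ΔV = 52.7 × 1.0733×10⁻³ × 27.5 = 1.56 L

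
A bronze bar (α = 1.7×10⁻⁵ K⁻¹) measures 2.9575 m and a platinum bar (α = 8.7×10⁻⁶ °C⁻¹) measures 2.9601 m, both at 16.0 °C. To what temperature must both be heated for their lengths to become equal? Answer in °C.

T = 122.0 °C

L₁(1 + α₁ΔT) = L₂(1 + α₂ΔT) ⇒ ΔT = (L₂ − L₁)/(α₁L₁ − α₂L₂)
L₂ − L₁ = 2.9601 − 2.9575 = 2.60×10⁻³ m
α₁L₁ − α₂L₂ = 1.7×10⁻⁵×2.9575 − 8.7×10⁻⁶×2.9601 = 2.452463×10⁻⁵ m/K
ΔT = 2.60×10⁻³ / 2.452463×10⁻⁵ = 106.016 K
T = 16.0 + 106.016 = 122.016 °C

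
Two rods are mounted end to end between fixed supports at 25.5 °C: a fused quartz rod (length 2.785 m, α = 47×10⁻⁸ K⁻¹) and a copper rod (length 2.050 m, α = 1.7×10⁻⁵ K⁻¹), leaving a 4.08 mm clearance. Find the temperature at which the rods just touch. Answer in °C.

T = 138 °C

α₁L₁ = 1.30895×10⁻⁶ m/K, α₂L₂ = 3.485×10⁻⁵ m/K → total 3.615895×10⁻⁵ m/K
ΔT = g/(α₁L₁+α₂L₂) = 4.08×10⁻³ / 3.615895×10⁻⁵ = 112.84 K
T = 25.5 + 112.84 = 138.34 °C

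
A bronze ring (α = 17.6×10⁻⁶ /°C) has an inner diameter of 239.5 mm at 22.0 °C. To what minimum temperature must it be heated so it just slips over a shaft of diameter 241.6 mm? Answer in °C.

T = 520 °C

Required Δd = 241.6 − 239.5 = 2.1 mm
Δd = αd₀ΔT ⇒ ΔT = Δd/(αd₀) = 2.1 / (17.6×10⁻⁶ × 239.5) = 498.20 K
T_min = 22.0 + 498.20 = 520.20 °C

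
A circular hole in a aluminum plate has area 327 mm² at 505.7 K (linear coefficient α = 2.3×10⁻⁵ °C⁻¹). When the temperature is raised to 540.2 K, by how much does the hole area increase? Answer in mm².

Area coefficient ≈ 2α; |ΔT| = 34.5 K
ΔA = 2αA₀ΔT = 2(2.3×10⁻⁵)(327)(34.5) = 0.519 mm²

ΔA = 0.519 mm²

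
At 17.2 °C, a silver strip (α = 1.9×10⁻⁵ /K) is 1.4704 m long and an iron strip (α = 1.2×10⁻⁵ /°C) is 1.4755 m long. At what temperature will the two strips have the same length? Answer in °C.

T = 515.7 °C

Equal length when α₁L₁ΔT − α₂L₂ΔT = L₂ − L₁ = 5.10×10⁻³ m
α₁L₁ = 2.79376×10⁻⁵, α₂L₂ = 1.7706×10⁻⁵ → Δ(αL) = 1.02316×10⁻⁵ m/K
ΔT = 5.10×10⁻³ / 1.02316×10⁻⁵ = 498.456 K, so T = 17.2 + 498.456 = 515.656 °C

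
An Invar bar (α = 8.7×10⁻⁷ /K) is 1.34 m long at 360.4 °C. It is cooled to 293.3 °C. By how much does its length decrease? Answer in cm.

|ΔT| = |293.3 − 360.4| = 67.1 K
ΔL = αL₀ΔT = (8.7×10⁻⁷)(1.34)(67.1) = 7.82×10⁻⁵ m

ΔL = 0.00782 cm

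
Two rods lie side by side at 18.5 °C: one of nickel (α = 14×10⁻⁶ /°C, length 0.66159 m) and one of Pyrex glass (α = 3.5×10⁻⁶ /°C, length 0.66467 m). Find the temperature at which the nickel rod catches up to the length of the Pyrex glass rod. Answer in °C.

T = 462.6 °C

Equal length when α₁L₁ΔT − α₂L₂ΔT = L₂ − L₁ = 3.08×10⁻³ m
α₁L₁ = 9.26226×10⁻⁶, α₂L₂ = 2.326345×10⁻⁶ → Δ(αL) = 6.935915×10⁻⁶ m/K
ΔT = 3.08×10⁻³ / 6.935915×10⁻⁶ = 444.065 K, so T = 18.5 + 444.065 = 462.565 °C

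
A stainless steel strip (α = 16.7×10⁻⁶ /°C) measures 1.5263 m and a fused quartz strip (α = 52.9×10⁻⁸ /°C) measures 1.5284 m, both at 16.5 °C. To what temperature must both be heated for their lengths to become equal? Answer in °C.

L₁(1 + α₁ΔT) = L₂(1 + α₂ΔT) ⇒ ΔT = (L₂ − L₁)/(α₁L₁ − α₂L₂)
L₂ − L₁ = 1.5284 − 1.5263 = 2.10×10⁻³ m
α₁L₁ − α₂L₂ = 16.7×10⁻⁶×1.5263 − 52.9×10⁻⁸×1.5284 = 2.46806864×10⁻⁵ m/K
ΔT = 2.10×10⁻³ / 2.46806864×10⁻⁵ = 85.087 K
T = 16.5 + 85.087 = 101.587 °C

T = 101.6 °C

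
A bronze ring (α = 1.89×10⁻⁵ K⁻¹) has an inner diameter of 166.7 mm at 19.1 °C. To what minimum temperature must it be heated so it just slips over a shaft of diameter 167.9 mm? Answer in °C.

T = 400 °C

Required Δd = 167.9 − 166.7 = 1.2 mm
Δd = αd₀ΔT ⇒ ΔT = Δd/(αd₀) = 1.2 / (1.89×10⁻⁵ × 166.7) = 380.88 K
T_min = 19.1 + 380.88 = 399.98 °C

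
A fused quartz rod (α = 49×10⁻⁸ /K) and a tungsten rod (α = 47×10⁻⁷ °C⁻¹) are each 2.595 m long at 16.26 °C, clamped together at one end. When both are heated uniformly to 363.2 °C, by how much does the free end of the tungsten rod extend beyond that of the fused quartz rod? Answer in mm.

3.79 mm

ΔT = 346.94 K
fused quartz: ΔL = 49×10⁻⁸ × 2.595 m × 346.94 = 4.4115×10⁻⁴ m = 0.44115 mm
tungsten: ΔL = 47×10⁻⁷ × 2.595 m × 346.94 = 4.2315×10⁻³ m = 4.2315 mm
difference = 4.2315 − 0.44115 = 3.79035 mm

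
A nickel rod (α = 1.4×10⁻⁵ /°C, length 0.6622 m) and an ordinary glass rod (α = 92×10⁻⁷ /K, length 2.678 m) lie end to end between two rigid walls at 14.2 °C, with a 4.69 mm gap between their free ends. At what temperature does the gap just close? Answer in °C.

α₁L₁ = 9.2708×10⁻⁶ m/K, α₂L₂ = 2.46376×10⁻⁵ m/K → total 3.39084×10⁻⁵ m/K
ΔT = g/(α₁L₁+α₂L₂) = 4.69×10⁻³ / 3.39084×10⁻⁵ = 138.31 K
T = 14.2 + 138.31 = 152.51 °C

T = 153 °C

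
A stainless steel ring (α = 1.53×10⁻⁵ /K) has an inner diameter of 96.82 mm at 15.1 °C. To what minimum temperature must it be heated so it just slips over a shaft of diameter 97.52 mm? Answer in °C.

Required Δd = 97.52 − 96.82 = 0.70 mm
Δd = αd₀ΔT ⇒ ΔT = Δd/(αd₀) = 0.70 / (1.53×10⁻⁵ × 96.82) = 472.54 K
T_min = 15.1 + 472.54 = 487.64 °C

T = 488 °C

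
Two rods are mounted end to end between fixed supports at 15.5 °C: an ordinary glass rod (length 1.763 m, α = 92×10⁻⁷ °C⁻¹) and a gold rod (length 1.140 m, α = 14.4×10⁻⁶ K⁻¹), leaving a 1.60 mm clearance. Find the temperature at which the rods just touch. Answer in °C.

T = 64.5 °C

α₁L₁ = 1.62196×10⁻⁵ m/K, α₂L₂ = 1.6416×10⁻⁵ m/K → total 3.26356×10⁻⁵ m/K
ΔT = g/(α₁L₁+α₂L₂) = 1.60×10⁻³ / 3.26356×10⁻⁵ = 49.026 K
T = 15.5 + 49.026 = 64.526 °C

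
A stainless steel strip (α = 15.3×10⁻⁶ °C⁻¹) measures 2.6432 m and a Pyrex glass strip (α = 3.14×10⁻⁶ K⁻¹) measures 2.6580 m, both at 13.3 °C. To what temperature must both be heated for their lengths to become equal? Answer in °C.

T = 474.4 °C

Equal length when α₁L₁ΔT − α₂L₂ΔT = L₂ − L₁ = 1.48×10⁻² m
α₁L₁ = 4.044096×10⁻⁵, α₂L₂ = 8.34612×10⁻⁶ → Δ(αL) = 3.209484×10⁻⁵ m/K
ΔT = 1.48×10⁻² / 3.209484×10⁻⁵ = 461.133 K, so T = 13.3 + 461.133 = 474.433 °C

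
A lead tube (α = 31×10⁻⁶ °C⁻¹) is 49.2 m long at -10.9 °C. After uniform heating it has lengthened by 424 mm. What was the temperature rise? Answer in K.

ΔL = αL₀ΔT ⇒ ΔT = ΔL / (αL₀)
ΔT = 424×10⁻³ m / (31×10⁻⁶ × 49.2 m) = 278.00 K

ΔT = 278 K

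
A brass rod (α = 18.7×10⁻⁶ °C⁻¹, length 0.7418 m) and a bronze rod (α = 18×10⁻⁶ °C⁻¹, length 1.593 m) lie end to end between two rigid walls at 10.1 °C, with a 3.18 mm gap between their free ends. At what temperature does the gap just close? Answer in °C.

Gap closes when ΔL₁ + ΔL₂ = 3.18 mm = 3.18×10⁻³ m
(α₁L₁ + α₂L₂)ΔT = g
α₁L₁ + α₂L₂ = 18.7×10⁻⁶×0.7418 + 18×10⁻⁶×1.593 = 4.254566×10⁻⁵ m/K
ΔT = 3.18×10⁻³ / 4.254566×10⁻⁵ = 74.743 K
T = 10.1 + 74.743 = 84.843 °C

T = 84.8 °C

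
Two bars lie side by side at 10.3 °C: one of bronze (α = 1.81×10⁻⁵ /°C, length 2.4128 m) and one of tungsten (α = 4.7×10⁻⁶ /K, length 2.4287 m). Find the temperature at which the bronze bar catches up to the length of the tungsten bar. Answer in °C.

T = 503.2 °C

L₁(1 + α₁ΔT) = L₂(1 + α₂ΔT) ⇒ ΔT = (L₂ − L₁)/(α₁L₁ − α₂L₂)
L₂ − L₁ = 2.4287 − 2.4128 = 1.59×10⁻² m
α₁L₁ − α₂L₂ = 1.81×10⁻⁵×2.4128 − 4.7×10⁻⁶×2.4287 = 3.225679×10⁻⁵ m/K
ΔT = 1.59×10⁻² / 3.225679×10⁻⁵ = 492.919 K
T = 10.3 + 492.919 = 503.219 °C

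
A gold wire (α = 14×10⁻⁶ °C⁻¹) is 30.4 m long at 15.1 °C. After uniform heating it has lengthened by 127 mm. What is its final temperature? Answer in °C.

T = 314 °C

ΔL = αL₀ΔT ⇒ ΔT = ΔL / (αL₀)
ΔT = 127×10⁻³ m / (14×10⁻⁶ × 30.4 m) = 298.40 K
T = 15.1 + 298.40 = 313.50 °C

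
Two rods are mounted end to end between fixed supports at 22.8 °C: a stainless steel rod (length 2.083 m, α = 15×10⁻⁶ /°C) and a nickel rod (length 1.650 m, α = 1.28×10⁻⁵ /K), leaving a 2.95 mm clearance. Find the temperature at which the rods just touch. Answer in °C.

α₁L₁ = 3.1245×10⁻⁵ m/K, α₂L₂ = 2.112×10⁻⁵ m/K → total 5.2365×10⁻⁵ m/K
ΔT = g/(α₁L₁+α₂L₂) = 2.95×10⁻³ / 5.2365×10⁻⁵ = 56.335 K
T = 22.8 + 56.335 = 79.135 °C

T = 79.1 °C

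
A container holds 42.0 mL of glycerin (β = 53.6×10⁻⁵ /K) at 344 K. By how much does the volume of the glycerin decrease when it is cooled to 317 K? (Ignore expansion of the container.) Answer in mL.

ΔV = 0.608 mL

|ΔT| = |317 − 344| = 27 K
ΔV = βV₀ΔT = (53.6×10⁻⁵)(42.0)(27) = 0.608 mL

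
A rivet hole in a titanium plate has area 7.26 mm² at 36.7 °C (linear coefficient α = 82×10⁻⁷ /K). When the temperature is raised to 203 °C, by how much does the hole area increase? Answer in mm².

ΔA = 0.0198 mm²

Area coefficient ≈ 2α; |ΔT| = 166.3 K
ΔA = 2αA₀ΔT = 2(82×10⁻⁷)(7.26)(166.3) = 0.0198 mm²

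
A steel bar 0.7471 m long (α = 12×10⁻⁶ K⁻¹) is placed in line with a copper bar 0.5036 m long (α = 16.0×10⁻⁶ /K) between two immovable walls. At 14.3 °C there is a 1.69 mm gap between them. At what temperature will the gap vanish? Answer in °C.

Gap closes when ΔL₁ + ΔL₂ = 1.69 mm = 1.69×10⁻³ m
(α₁L₁ + α₂L₂)ΔT = g
α₁L₁ + α₂L₂ = 12×10⁻⁶×0.7471 + 16.0×10⁻⁶×0.5036 = 1.70228×10⁻⁵ m/K
ΔT = 1.69×10⁻³ / 1.70228×10⁻⁵ = 99.28 K
T = 14.3 + 99.28 = 113.58 °C

T = 114 °C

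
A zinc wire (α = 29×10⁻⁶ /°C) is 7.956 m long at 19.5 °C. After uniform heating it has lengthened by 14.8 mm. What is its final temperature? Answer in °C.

T = 83.6 °C

ΔL = αL₀ΔT ⇒ ΔT = ΔL / (αL₀)
ΔT = 14.8×10⁻³ m / (29×10⁻⁶ × 7.956 m) = 64.146 K
T = 19.5 + 64.146 = 83.646 °C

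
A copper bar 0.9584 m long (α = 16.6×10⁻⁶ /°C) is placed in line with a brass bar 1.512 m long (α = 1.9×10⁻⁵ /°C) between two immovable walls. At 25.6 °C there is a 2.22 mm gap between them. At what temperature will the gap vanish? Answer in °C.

T = 75.3 °C

Gap closes when ΔL₁ + ΔL₂ = 2.22 mm = 2.22×10⁻³ m
(α₁L₁ + α₂L₂)ΔT = g
α₁L₁ + α₂L₂ = 16.6×10⁻⁶×0.9584 + 1.9×10⁻⁵×1.512 = 4.463744×10⁻⁵ m/K
ΔT = 2.22×10⁻³ / 4.463744×10⁻⁵ = 49.734 K
T = 25.6 + 49.734 = 75.334 °C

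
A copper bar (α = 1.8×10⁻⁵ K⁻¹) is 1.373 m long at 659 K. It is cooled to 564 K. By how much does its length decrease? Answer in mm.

ΔL = 2.35 mm

|ΔT| = |564 − 659| = 95 K
ΔL = αL₀ΔT = (1.8×10⁻⁵)(1.373)(95) = 2.35×10⁻³ m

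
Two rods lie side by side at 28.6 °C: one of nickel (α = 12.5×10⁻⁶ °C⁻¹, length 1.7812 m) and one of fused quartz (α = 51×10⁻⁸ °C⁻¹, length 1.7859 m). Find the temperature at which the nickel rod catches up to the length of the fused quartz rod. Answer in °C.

Equal length when α₁L₁ΔT − α₂L₂ΔT = L₂ − L₁ = 4.70×10⁻³ m
α₁L₁ = 2.2265×10⁻⁵, α₂L₂ = 9.10809×10⁻⁷ → Δ(αL) = 2.1354191×10⁻⁵ m/K
ΔT = 4.70×10⁻³ / 2.1354191×10⁻⁵ = 220.097 K, so T = 28.6 + 220.097 = 248.697 °C

T = 248.7 °C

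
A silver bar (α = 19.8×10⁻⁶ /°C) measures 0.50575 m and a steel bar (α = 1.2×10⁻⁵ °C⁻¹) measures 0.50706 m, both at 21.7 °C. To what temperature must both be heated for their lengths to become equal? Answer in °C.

Equal length when α₁L₁ΔT − α₂L₂ΔT = L₂ − L₁ = 1.31×10⁻³ m
α₁L₁ = 1.001385×10⁻⁵, α₂L₂ = 6.08472×10⁻⁶ → Δ(αL) = 3.92913×10⁻⁶ m/K
ΔT = 1.31×10⁻³ / 3.92913×10⁻⁶ = 333.407 K, so T = 21.7 + 333.407 = 355.107 °C

T = 355.1 °C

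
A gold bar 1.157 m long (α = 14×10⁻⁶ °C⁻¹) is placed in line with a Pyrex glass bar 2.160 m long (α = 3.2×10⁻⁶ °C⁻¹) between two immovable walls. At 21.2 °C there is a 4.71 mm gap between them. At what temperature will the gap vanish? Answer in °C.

T = 225 °C

Gap closes when ΔL₁ + ΔL₂ = 4.71 mm = 4.71×10⁻³ m
(α₁L₁ + α₂L₂)ΔT = g
α₁L₁ + α₂L₂ = 14×10⁻⁶×1.157 + 3.2×10⁻⁶×2.160 = 2.311×10⁻⁵ m/K
ΔT = 4.71×10⁻³ / 2.311×10⁻⁵ = 203.81 K
T = 21.2 + 203.81 = 225.01 °C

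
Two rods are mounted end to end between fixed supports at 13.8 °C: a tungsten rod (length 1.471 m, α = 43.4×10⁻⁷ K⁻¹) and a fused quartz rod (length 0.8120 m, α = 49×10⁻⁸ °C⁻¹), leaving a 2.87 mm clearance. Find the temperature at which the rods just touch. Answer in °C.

T = 437 °C

Gap closes when ΔL₁ + ΔL₂ = 2.87 mm = 2.87×10⁻³ m
(α₁L₁ + α₂L₂)ΔT = g
α₁L₁ + α₂L₂ = 43.4×10⁻⁷×1.471 + 49×10⁻⁸×0.8120 = 6.78202×10⁻⁶ m/K
ΔT = 2.87×10⁻³ / 6.78202×10⁻⁶ = 423.18 K
T = 13.8 + 423.18 = 436.98 °C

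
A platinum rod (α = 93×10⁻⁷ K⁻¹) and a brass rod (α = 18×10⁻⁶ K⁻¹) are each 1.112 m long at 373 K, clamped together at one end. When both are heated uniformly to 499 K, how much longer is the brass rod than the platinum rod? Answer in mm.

ΔT = 126 K
platinum: ΔL = 93×10⁻⁷ × 1.112 m × 126 = 1.3030×10⁻³ m = 1.3030 mm
brass: ΔL = 18×10⁻⁶ × 1.112 m × 126 = 2.5220×10⁻³ m = 2.5220 mm
difference = 2.5220 − 1.3030 = 1.219 mm

1.22 mm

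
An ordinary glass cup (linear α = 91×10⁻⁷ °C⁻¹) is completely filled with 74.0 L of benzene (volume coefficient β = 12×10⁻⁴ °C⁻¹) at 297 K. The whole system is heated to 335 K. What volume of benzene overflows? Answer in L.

3.30 L

The cup also expands: β_container ≈ 3α = 2.73×10⁻⁵ /K
Net overflow = V₀(β_liq − 3α_cont)ΔT
β − 3α = 1.20×10⁻³ − 2.73×10⁻⁵ = 1.1727×10⁻³ /K; ΔT = 38 K
ΔV = 74.0 × 1.1727×10⁻³ × 38 = 3.30 L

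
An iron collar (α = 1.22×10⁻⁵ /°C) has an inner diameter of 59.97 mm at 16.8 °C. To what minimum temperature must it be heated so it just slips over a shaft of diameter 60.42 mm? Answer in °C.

T = 632 °C

Required Δd = 60.42 − 59.97 = 0.45 mm
Δd = αd₀ΔT ⇒ ΔT = Δd/(αd₀) = 0.45 / (1.22×10⁻⁵ × 59.97) = 615.06 K
T_min = 16.8 + 615.06 = 631.86 °C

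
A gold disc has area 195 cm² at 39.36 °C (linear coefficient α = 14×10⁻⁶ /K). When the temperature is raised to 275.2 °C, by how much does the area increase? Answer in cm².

Area coefficient ≈ 2α; |ΔT| = 235.84 K
ΔA = 2αA₀ΔT = 2(14×10⁻⁶)(195)(235.84) = 1.29 cm²

ΔA = 1.29 cm²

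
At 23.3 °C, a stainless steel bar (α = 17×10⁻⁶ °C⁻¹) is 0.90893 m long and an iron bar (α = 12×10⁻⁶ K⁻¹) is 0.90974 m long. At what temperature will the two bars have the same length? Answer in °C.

L₁(1 + α₁ΔT) = L₂(1 + α₂ΔT) ⇒ ΔT = (L₂ − L₁)/(α₁L₁ − α₂L₂)
L₂ − L₁ = 0.90974 − 0.90893 = 8.10×10⁻⁴ m
α₁L₁ − α₂L₂ = 17×10⁻⁶×0.90893 − 12×10⁻⁶×0.90974 = 4.53493×10⁻⁶ m/K
ΔT = 8.10×10⁻⁴ / 4.53493×10⁻⁶ = 178.614 K
T = 23.3 + 178.614 = 201.914 °C

T = 201.9 °C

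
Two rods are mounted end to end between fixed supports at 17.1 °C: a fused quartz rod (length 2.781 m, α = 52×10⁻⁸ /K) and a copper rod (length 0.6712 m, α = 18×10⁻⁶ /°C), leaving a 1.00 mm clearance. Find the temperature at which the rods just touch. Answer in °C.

α₁L₁ = 1.44612×10⁻⁶ m/K, α₂L₂ = 1.20816×10⁻⁵ m/K → total 1.352772×10⁻⁵ m/K
ΔT = g/(α₁L₁+α₂L₂) = 1.00×10⁻³ / 1.352772×10⁻⁵ = 73.922 K
T = 17.1 + 73.922 = 91.022 °C

T = 91.0 °C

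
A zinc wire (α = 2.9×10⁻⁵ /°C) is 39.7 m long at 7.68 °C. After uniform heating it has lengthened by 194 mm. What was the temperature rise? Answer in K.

ΔT = 169 K

ΔL = αL₀ΔT ⇒ ΔT = ΔL / (αL₀)
ΔT = 194×10⁻³ m / (2.9×10⁻⁵ × 39.7 m) = 168.51 K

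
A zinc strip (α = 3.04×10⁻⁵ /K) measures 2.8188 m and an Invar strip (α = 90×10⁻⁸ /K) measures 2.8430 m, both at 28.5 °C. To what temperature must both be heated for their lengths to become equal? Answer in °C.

L₁(1 + α₁ΔT) = L₂(1 + α₂ΔT) ⇒ ΔT = (L₂ − L₁)/(α₁L₁ − α₂L₂)
L₂ − L₁ = 2.8430 − 2.8188 = 2.42×10⁻² m
α₁L₁ − α₂L₂ = 3.04×10⁻⁵×2.8188 − 90×10⁻⁸×2.8430 = 8.313282×10⁻⁵ m/K
ΔT = 2.42×10⁻² / 8.313282×10⁻⁵ = 291.100 K
T = 28.5 + 291.100 = 319.600 °C

T = 319.6 °C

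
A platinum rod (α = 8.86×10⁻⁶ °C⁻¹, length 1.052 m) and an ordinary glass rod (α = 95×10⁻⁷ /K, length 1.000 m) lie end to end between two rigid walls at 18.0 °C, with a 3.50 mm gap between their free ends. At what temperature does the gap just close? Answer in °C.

Gap closes when ΔL₁ + ΔL₂ = 3.50 mm = 3.50×10⁻³ m
(α₁L₁ + α₂L₂)ΔT = g
α₁L₁ + α₂L₂ = 8.86×10⁻⁶×1.052 + 95×10⁻⁷×1.000 = 1.882072×10⁻⁵ m/K
ΔT = 3.50×10⁻³ / 1.882072×10⁻⁵ = 185.97 K
T = 18.0 + 185.97 = 203.97 °C

T = 204 °C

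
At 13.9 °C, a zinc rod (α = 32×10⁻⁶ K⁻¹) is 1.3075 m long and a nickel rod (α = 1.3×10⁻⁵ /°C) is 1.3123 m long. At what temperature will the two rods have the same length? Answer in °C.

L₁(1 + α₁ΔT) = L₂(1 + α₂ΔT) ⇒ ΔT = (L₂ − L₁)/(α₁L₁ − α₂L₂)
L₂ − L₁ = 1.3123 − 1.3075 = 4.80×10⁻³ m
α₁L₁ − α₂L₂ = 32×10⁻⁶×1.3075 − 1.3×10⁻⁵×1.3123 = 2.47801×10⁻⁵ m/K
ΔT = 4.80×10⁻³ / 2.47801×10⁻⁵ = 193.704 K
T = 13.9 + 193.704 = 207.604 °C

T = 207.6 °C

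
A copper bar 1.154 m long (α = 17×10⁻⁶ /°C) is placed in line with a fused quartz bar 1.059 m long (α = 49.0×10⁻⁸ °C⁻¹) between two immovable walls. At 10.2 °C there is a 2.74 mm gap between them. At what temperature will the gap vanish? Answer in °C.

T = 146 °C

Gap closes when ΔL₁ + ΔL₂ = 2.74 mm = 2.74×10⁻³ m
(α₁L₁ + α₂L₂)ΔT = g
α₁L₁ + α₂L₂ = 17×10⁻⁶×1.154 + 49.0×10⁻⁸×1.059 = 2.013691×10⁻⁵ m/K
ΔT = 2.74×10⁻³ / 2.013691×10⁻⁵ = 136.07 K
T = 10.2 + 136.07 = 146.27 °C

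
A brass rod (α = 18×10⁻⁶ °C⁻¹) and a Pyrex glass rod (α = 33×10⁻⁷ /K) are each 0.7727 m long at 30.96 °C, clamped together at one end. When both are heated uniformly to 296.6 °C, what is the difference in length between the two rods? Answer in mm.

ΔT = 265.64 K
brass: ΔL = 18×10⁻⁶ × 0.7727 m × 265.64 = 3.6947×10⁻³ m = 3.6947 mm
Pyrex glass: ΔL = 33×10⁻⁷ × 0.7727 m × 265.64 = 6.7736×10⁻⁴ m = 0.67736 mm
difference = 3.6947 − 0.67736 = 3.01734 mm

3.02 mm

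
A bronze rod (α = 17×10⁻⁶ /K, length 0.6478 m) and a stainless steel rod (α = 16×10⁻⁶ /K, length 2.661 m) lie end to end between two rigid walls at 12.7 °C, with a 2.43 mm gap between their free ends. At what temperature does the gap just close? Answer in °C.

T = 58.0 °C

α₁L₁ = 1.10126×10⁻⁵ m/K, α₂L₂ = 4.2576×10⁻⁵ m/K → total 5.35886×10⁻⁵ m/K
ΔT = g/(α₁L₁+α₂L₂) = 2.43×10⁻³ / 5.35886×10⁻⁵ = 45.345 K
T = 12.7 + 45.345 = 58.045 °C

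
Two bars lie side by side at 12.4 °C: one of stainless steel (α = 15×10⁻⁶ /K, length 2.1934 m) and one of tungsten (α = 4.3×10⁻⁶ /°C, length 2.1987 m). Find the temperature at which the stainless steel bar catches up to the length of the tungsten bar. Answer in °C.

Equal length when α₁L₁ΔT − α₂L₂ΔT = L₂ − L₁ = 5.30×10⁻³ m
α₁L₁ = 3.2901×10⁻⁵, α₂L₂ = 9.45441×10⁻⁶ → Δ(αL) = 2.344659×10⁻⁵ m/K
ΔT = 5.30×10⁻³ / 2.344659×10⁻⁵ = 226.046 K, so T = 12.4 + 226.046 = 238.446 °C

T = 238.4 °C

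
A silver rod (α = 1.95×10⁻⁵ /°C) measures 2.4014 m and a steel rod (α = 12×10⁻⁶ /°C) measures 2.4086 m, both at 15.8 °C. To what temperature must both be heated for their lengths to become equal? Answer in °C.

Equal length when α₁L₁ΔT − α₂L₂ΔT = L₂ − L₁ = 7.20×10⁻³ m
α₁L₁ = 4.68273×10⁻⁵, α₂L₂ = 2.89032×10⁻⁵ → Δ(αL) = 1.79241×10⁻⁵ m/K
ΔT = 7.20×10⁻³ / 1.79241×10⁻⁵ = 401.694 K, so T = 15.8 + 401.694 = 417.494 °C

T = 417.5 °C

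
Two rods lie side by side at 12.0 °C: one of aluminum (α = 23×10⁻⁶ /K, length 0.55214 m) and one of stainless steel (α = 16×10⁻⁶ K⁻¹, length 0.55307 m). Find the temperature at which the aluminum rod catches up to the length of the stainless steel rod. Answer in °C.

Equal length when α₁L₁ΔT − α₂L₂ΔT = L₂ − L₁ = 9.30×10⁻⁴ m
α₁L₁ = 1.269922×10⁻⁵, α₂L₂ = 8.84912×10⁻⁶ → Δ(αL) = 3.8501×10⁻⁶ m/K
ΔT = 9.30×10⁻⁴ / 3.8501×10⁻⁶ = 241.552 K, so T = 12.0 + 241.552 = 253.552 °C

T = 253.6 °C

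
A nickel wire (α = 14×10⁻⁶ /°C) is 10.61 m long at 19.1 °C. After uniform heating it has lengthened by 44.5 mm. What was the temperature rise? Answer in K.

ΔT = 300 K

ΔL = αL₀ΔT ⇒ ΔT = ΔL / (αL₀)
ΔT = 44.5×10⁻³ m / (14×10⁻⁶ × 10.61 m) = 299.58 K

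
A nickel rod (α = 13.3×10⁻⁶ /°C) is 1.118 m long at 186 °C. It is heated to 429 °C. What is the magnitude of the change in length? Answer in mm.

ΔL = 3.61 mm

|ΔT| = |429 − 186| = 243 K
ΔL = αL₀ΔT = (13.3×10⁻⁶)(1.118)(243) = 3.61×10⁻³ m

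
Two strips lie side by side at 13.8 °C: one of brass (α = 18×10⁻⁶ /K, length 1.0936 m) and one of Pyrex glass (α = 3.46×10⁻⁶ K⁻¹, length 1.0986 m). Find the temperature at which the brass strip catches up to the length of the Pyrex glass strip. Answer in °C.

Equal length when α₁L₁ΔT − α₂L₂ΔT = L₂ − L₁ = 5.00×10⁻³ m
α₁L₁ = 1.96848×10⁻⁵, α₂L₂ = 3.801156×10⁻⁶ → Δ(αL) = 1.5883644×10⁻⁵ m/K
ΔT = 5.00×10⁻³ / 1.5883644×10⁻⁵ = 314.789 K, so T = 13.8 + 314.789 = 328.589 °C

T = 328.6 °C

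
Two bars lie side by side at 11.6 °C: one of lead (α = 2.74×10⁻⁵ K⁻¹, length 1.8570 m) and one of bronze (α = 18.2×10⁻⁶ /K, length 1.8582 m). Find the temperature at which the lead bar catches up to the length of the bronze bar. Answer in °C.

T = 81.93 °C

Equal length when α₁L₁ΔT − α₂L₂ΔT = L₂ − L₁ = 1.20×10⁻³ m
α₁L₁ = 5.08818×10⁻⁵, α₂L₂ = 3.381924×10⁻⁵ → Δ(αL) = 1.706256×10⁻⁵ m/K
ΔT = 1.20×10⁻³ / 1.706256×10⁻⁵ = 70.3294 K, so T = 11.6 + 70.3294 = 81.9294 °C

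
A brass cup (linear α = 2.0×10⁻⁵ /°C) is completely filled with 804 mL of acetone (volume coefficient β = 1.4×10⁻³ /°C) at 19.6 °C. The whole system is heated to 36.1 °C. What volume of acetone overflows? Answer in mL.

The cup also expands: β_container ≈ 3α = 6.0×10⁻⁵ /K
Net overflow = V₀(β_liq − 3α_cont)ΔT
β − 3α = 1.40×10⁻³ − 6.0×10⁻⁵ = 1.34×10⁻³ /K; ΔT = 16.5 K
ΔV = 804 × 1.34×10⁻³ × 16.5 = 17.8 mL

17.8 mL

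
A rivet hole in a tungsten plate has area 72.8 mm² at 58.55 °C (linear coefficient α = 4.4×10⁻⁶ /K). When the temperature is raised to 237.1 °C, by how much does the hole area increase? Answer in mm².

Area coefficient ≈ 2α; |ΔT| = 178.55 K
ΔA = 2αA₀ΔT = 2(4.4×10⁻⁶)(72.8)(178.55) = 0.114 mm²

ΔA = 0.114 mm²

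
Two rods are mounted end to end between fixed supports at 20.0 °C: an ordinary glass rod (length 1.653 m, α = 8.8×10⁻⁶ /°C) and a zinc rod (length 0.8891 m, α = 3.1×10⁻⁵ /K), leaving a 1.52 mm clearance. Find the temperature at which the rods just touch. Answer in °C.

Gap closes when ΔL₁ + ΔL₂ = 1.52 mm = 1.52×10⁻³ m
(α₁L₁ + α₂L₂)ΔT = g
α₁L₁ + α₂L₂ = 8.8×10⁻⁶×1.653 + 3.1×10⁻⁵×0.8891 = 4.21085×10⁻⁵ m/K
ΔT = 1.52×10⁻³ / 4.21085×10⁻⁵ = 36.097 K
T = 20.0 + 36.097 = 56.097 °C

T = 56.1 °C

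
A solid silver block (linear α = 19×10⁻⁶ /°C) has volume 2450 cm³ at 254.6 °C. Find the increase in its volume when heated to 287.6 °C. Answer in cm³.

ΔV = 4.61 cm³

Isotropic solid: β ≈ 3α = 5.7×10⁻⁵ /K; ΔT = 33.0 K
ΔV = 3αV₀ΔT = 3(19×10⁻⁶)(2450)(33.0) = 4.61 cm³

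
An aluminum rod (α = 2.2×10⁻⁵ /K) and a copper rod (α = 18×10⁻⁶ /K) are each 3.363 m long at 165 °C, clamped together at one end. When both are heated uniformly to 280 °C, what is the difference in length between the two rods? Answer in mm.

1.55 mm

ΔT = 115 K
aluminum: ΔL = 2.2×10⁻⁵ × 3.363 m × 115 = 8.5084×10⁻³ m = 8.5084 mm
copper: ΔL = 18×10⁻⁶ × 3.363 m × 115 = 6.9614×10⁻³ m = 6.9614 mm
difference = 8.5084 − 6.9614 = 1.5470 mm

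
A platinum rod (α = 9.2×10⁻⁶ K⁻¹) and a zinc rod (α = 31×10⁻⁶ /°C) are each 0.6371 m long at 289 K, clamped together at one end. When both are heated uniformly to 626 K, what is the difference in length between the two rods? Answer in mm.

ΔT = 337 K
platinum: ΔL = 9.2×10⁻⁶ × 0.6371 m × 337 = 1.9753×10⁻³ m = 1.9753 mm
zinc: ΔL = 31×10⁻⁶ × 0.6371 m × 337 = 6.6558×10⁻³ m = 6.6558 mm
difference = 6.6558 − 1.9753 = 4.6805 mm

4.68 mm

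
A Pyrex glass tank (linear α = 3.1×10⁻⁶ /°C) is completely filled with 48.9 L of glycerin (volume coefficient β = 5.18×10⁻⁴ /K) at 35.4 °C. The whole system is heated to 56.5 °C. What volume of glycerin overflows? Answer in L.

The tank also expands: β_container ≈ 3α = 9.3×10⁻⁶ /K
Net overflow = V₀(β_liq − 3α_cont)ΔT
β − 3α = 5.18×10⁻⁴ − 9.3×10⁻⁶ = 5.087×10⁻⁴ /K; ΔT = 21.1 K
ΔV = 48.9 × 5.087×10⁻⁴ × 21.1 = 0.525 L

0.525 L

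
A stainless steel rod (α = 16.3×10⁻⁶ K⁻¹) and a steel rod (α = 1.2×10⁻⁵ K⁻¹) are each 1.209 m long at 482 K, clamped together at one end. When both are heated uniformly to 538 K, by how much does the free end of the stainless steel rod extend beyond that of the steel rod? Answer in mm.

ΔT = 56 K
stainless steel: ΔL = 16.3×10⁻⁶ × 1.209 m × 56 = 1.1036×10⁻³ m = 1.1036 mm
steel: ΔL = 1.2×10⁻⁵ × 1.209 m × 56 = 8.1245×10⁻⁴ m = 0.81245 mm
difference = 1.1036 − 0.81245 = 0.29115 mm

0.291 mm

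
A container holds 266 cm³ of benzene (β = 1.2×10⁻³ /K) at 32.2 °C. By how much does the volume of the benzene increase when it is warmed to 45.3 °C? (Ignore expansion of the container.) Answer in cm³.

|ΔT| = |45.3 − 32.2| = 13.1 K
ΔV = βV₀ΔT = (1.2×10⁻³)(266)(13.1) = 4.18 cm³

ΔV = 4.18 cm³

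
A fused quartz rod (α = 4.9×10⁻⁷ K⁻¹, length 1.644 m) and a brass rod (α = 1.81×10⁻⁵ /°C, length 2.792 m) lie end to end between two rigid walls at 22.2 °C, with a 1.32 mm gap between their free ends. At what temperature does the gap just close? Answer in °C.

T = 47.9 °C

α₁L₁ = 8.0556×10⁻⁷ m/K, α₂L₂ = 5.05352×10⁻⁵ m/K → total 5.134076×10⁻⁵ m/K
ΔT = g/(α₁L₁+α₂L₂) = 1.32×10⁻³ / 5.134076×10⁻⁵ = 25.711 K
T = 22.2 + 25.711 = 47.911 °C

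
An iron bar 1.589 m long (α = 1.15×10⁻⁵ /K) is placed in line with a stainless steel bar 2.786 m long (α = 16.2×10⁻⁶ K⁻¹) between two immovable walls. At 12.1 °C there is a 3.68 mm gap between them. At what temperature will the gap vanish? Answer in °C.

Gap closes when ΔL₁ + ΔL₂ = 3.68 mm = 3.68×10⁻³ m
(α₁L₁ + α₂L₂)ΔT = g
α₁L₁ + α₂L₂ = 1.15×10⁻⁵×1.589 + 16.2×10⁻⁶×2.786 = 6.34067×10⁻⁵ m/K
ΔT = 3.68×10⁻³ / 6.34067×10⁻⁵ = 58.038 K
T = 12.1 + 58.038 = 70.138 °C

T = 70.1 °C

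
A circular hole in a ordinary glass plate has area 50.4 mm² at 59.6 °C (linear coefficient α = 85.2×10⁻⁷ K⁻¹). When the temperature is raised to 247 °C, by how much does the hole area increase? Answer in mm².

ΔA = 0.161 mm²

Area coefficient ≈ 2α; |ΔT| = 187.4 K
ΔA = 2αA₀ΔT = 2(85.2×10⁻⁷)(50.4)(187.4) = 0.161 mm²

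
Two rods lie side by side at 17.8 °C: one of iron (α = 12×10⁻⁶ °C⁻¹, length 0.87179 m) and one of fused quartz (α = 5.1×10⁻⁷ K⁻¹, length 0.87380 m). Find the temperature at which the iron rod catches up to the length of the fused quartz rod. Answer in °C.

T = 218.5 °C

L₁(1 + α₁ΔT) = L₂(1 + α₂ΔT) ⇒ ΔT = (L₂ − L₁)/(α₁L₁ − α₂L₂)
L₂ − L₁ = 0.87380 − 0.87179 = 2.01×10⁻³ m
α₁L₁ − α₂L₂ = 12×10⁻⁶×0.87179 − 5.1×10⁻⁷×0.87380 = 1.0015842×10⁻⁵ m/K
ΔT = 2.01×10⁻³ / 1.0015842×10⁻⁵ = 200.682 K
T = 17.8 + 200.682 = 218.482 °C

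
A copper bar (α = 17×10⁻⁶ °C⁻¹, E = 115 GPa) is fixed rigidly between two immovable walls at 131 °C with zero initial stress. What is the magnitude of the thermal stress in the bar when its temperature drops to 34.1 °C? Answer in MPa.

Fully constrained: the free strain ε = αΔT is blocked, so σ = Eε = EαΔT.
|ΔT| = 96.9 K
σ = 115×10⁹ × 17×10⁻⁶ × 96.9 = 1.89×10⁸ Pa

σ = 189 MPa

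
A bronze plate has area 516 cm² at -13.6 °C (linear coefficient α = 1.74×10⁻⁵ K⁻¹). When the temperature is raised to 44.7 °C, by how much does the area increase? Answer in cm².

Area coefficient ≈ 2α; |ΔT| = 58.3 K
ΔA = 2αA₀ΔT = 2(1.74×10⁻⁵)(516)(58.3) = 1.05 cm²

ΔA = 1.05 cm²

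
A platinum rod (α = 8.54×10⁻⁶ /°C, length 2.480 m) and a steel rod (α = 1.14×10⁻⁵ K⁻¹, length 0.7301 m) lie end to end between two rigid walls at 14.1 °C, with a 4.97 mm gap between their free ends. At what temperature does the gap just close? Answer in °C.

T = 183 °C

α₁L₁ = 2.11792×10⁻⁵ m/K, α₂L₂ = 8.32314×10⁻⁶ m/K → total 2.950234×10⁻⁵ m/K
ΔT = g/(α₁L₁+α₂L₂) = 4.97×10⁻³ / 2.950234×10⁻⁵ = 168.46 K
T = 14.1 + 168.46 = 182.56 °C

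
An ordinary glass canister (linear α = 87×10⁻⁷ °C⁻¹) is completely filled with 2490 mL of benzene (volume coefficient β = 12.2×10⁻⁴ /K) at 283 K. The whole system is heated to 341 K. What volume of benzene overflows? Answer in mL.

172 mL

The canister also expands: β_container ≈ 3α = 2.61×10⁻⁵ /K
Net overflow = V₀(β_liq − 3α_cont)ΔT
β − 3α = 1.22×10⁻³ − 2.61×10⁻⁵ = 1.1939×10⁻³ /K; ΔT = 58 K
ΔV = 2490 × 1.1939×10⁻³ × 58 = 172 mL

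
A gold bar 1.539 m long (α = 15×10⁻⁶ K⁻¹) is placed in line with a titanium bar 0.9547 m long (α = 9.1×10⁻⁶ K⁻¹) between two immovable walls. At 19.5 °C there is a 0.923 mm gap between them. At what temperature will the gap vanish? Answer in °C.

T = 48.6 °C

α₁L₁ = 2.3085×10⁻⁵ m/K, α₂L₂ = 8.68777×10⁻⁶ m/K → total 3.177277×10⁻⁵ m/K
ΔT = g/(α₁L₁+α₂L₂) = 9.23×10⁻⁴ / 3.177277×10⁻⁵ = 29.050 K
T = 19.5 + 29.050 = 48.550 °C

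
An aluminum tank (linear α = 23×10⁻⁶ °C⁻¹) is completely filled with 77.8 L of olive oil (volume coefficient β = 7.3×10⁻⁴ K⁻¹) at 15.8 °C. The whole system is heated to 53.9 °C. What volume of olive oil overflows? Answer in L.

1.96 L

The tank also expands: β_container ≈ 3α = 6.9×10⁻⁵ /K
Net overflow = V₀(β_liq − 3α_cont)ΔT
β − 3α = 7.30×10⁻⁴ − 6.9×10⁻⁵ = 6.61×10⁻⁴ /K; ΔT = 38.1 K
ΔV = 77.8 × 6.61×10⁻⁴ × 38.1 = 1.96 L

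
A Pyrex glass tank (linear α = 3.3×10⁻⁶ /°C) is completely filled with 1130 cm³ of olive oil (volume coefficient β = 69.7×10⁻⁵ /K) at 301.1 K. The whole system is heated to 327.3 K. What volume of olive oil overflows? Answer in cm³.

The tank also expands: β_container ≈ 3α = 9.9×10⁻⁶ /K
Net overflow = V₀(β_liq − 3α_cont)ΔT
β − 3α = 6.97×10⁻⁴ − 9.9×10⁻⁶ = 6.871×10⁻⁴ /K; ΔT = 26.2 K
ΔV = 1130 × 6.871×10⁻⁴ × 26.2 = 20.3 cm³

20.3 cm³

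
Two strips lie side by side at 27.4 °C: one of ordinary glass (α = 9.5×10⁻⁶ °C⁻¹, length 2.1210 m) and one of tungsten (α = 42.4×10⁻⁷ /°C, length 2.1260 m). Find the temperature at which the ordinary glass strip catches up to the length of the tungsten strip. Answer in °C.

L₁(1 + α₁ΔT) = L₂(1 + α₂ΔT) ⇒ ΔT = (L₂ − L₁)/(α₁L₁ − α₂L₂)
L₂ − L₁ = 2.1260 − 2.1210 = 5.00×10⁻³ m
α₁L₁ − α₂L₂ = 9.5×10⁻⁶×2.1210 − 42.4×10⁻⁷×2.1260 = 1.113526×10⁻⁵ m/K
ΔT = 5.00×10⁻³ / 1.113526×10⁻⁵ = 449.024 K
T = 27.4 + 449.024 = 476.424 °C

T = 476.4 °C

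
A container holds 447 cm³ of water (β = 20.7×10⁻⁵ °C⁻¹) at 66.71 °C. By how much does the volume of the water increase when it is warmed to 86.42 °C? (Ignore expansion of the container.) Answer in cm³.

|ΔT| = |86.42 − 66.71| = 19.71 K
ΔV = βV₀ΔT = (20.7×10⁻⁵)(447)(19.71) = 1.82 cm³

ΔV = 1.82 cm³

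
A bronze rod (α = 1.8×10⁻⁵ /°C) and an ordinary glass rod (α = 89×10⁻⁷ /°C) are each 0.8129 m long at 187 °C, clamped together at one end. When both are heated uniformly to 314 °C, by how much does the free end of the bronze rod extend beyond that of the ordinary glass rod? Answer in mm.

0.939 mm

ΔT = 127 K
bronze: ΔL = 1.8×10⁻⁵ × 0.8129 m × 127 = 1.8583×10⁻³ m = 1.8583 mm
ordinary glass: ΔL = 89×10⁻⁷ × 0.8129 m × 127 = 9.1882×10⁻⁴ m = 0.91882 mm
difference = 1.8583 − 0.91882 = 0.93948 mm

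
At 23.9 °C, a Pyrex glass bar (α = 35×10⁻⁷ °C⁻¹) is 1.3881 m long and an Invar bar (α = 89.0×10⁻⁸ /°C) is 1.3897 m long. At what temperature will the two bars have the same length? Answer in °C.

T = 465.7 °C

L₁(1 + α₁ΔT) = L₂(1 + α₂ΔT) ⇒ ΔT = (L₂ − L₁)/(α₁L₁ − α₂L₂)
L₂ − L₁ = 1.3897 − 1.3881 = 1.60×10⁻³ m
α₁L₁ − α₂L₂ = 35×10⁻⁷×1.3881 − 89.0×10⁻⁸×1.3897 = 3.621517×10⁻⁶ m/K
ΔT = 1.60×10⁻³ / 3.621517×10⁻⁶ = 441.804 K
T = 23.9 + 441.804 = 465.704 °C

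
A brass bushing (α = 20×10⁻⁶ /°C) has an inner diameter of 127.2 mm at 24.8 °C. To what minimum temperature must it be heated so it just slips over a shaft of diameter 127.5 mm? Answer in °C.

Required Δd = 127.5 − 127.2 = 0.3 mm
Δd = αd₀ΔT ⇒ ΔT = Δd/(αd₀) = 0.3 / (20×10⁻⁶ × 127.2) = 117.92 K
T_min = 24.8 + 117.92 = 142.72 °C

T = 143 °C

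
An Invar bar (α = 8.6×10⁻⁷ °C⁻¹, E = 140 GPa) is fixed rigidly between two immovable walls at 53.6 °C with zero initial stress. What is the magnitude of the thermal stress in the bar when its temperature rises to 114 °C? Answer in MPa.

Fully constrained: the free strain ε = αΔT is blocked, so σ = Eε = EαΔT.
|ΔT| = 60.4 K
σ = 140×10⁹ × 8.6×10⁻⁷ × 60.4 = 7.27×10⁶ Pa

σ = 7.27 MPa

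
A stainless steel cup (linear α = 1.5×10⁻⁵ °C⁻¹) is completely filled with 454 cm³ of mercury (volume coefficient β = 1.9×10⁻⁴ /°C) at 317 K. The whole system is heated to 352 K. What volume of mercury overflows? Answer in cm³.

2.30 cm³

The cup also expands: β_container ≈ 3α = 4.5×10⁻⁵ /K
Net overflow = V₀(β_liq − 3α_cont)ΔT
β − 3α = 1.90×10⁻⁴ − 4.5×10⁻⁵ = 1.45×10⁻⁴ /K; ΔT = 35 K
ΔV = 454 × 1.45×10⁻⁴ × 35 = 2.30 cm³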